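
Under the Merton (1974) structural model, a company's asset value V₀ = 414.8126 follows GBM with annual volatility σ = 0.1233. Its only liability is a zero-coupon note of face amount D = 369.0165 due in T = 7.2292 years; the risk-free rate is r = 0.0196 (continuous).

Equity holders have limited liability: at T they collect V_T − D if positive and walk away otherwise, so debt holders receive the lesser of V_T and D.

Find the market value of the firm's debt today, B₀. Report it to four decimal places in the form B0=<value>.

d₁ = [ln(V₀/D) + (r + σ²/2)T] / (σ√T)
   = [ln(414.8126/369.0165) + (0.0196 + 0.5·0.1233²)·7.2292] / (0.1233·√7.2292)
   = [0.116985 + 0.196645] / 0.331519 = 0.946040
d₂ = d₁ − σ√T = 0.946040 − 0.331519 = 0.614522
N(d₁) = 0.827936,  N(d₂) = 0.730565,  e^(−rT) = 0.867888
E₀ = V₀·N(d₁) − D·e^(−rT)·N(d₂)
   = 414.8126·0.827936 − 369.0165·0.867888·0.730565 = 109.463944
B₀ = V₀ − E₀ = 414.8126 − 109.463944 = 305.348656

B0=305.3487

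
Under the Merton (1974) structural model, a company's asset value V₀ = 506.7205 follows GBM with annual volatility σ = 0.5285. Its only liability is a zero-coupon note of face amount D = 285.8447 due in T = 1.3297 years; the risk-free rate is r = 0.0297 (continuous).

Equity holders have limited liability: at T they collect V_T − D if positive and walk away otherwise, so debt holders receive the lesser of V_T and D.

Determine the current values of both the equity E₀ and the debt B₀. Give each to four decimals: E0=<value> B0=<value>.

d₁ = [ln(V₀/D) + (r + σ²/2)T] / (σ√T)
   = [ln(506.7205/285.8447) + (0.0297 + 0.5·0.5285²)·1.3297] / (0.5285·√1.3297)
   = [0.572511 + 0.225193] / 0.609427 = 1.308940
d₂ = d₁ − σ√T = 1.308940 − 0.609427 = 0.699513
N(d₁) = 0.904723,  N(d₂) = 0.757884,  e^(−rT) = 0.961278
E₀ = V₀·N(d₁) − D·e^(−rT)·N(d₂)
   = 506.7205·0.904723 − 285.8447·0.961278·0.757884 = 250.193060
B₀ = V₀ − E₀ = 506.7205 − 250.193060 = 256.527440

E0=250.1931 B0=256.5274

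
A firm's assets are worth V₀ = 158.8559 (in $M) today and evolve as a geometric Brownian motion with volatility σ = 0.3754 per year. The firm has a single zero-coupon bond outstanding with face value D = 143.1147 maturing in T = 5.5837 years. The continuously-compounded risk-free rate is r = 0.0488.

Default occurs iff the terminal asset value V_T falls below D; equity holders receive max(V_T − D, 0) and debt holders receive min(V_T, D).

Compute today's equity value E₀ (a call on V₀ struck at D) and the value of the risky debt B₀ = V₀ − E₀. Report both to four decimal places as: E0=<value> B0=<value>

E0=74.5838 B0=84.2721

d₁ = [ln(V₀/D) + (r + σ²/2)T] / (σ√T)
   = [ln(158.8559/143.1147) + (0.0488 + 0.5·0.3754²)·5.5837] / (0.3754·√5.5837)
   = [0.104351 + 0.665926] / 0.887065 = 0.868344
d₂ = d₁ − σ√T = 0.868344 − 0.887065 = -0.018720
N(d₁) = 0.807397,  N(d₂) = 0.492532,  e^(−rT) = 0.761485
E₀ = V₀·N(d₁) − D·e^(−rT)·N(d₂)
   = 158.8559·0.807397 − 143.1147·0.761485·0.492532 = 74.583778
B₀ = V₀ − E₀ = 158.8559 − 74.583778 = 84.272122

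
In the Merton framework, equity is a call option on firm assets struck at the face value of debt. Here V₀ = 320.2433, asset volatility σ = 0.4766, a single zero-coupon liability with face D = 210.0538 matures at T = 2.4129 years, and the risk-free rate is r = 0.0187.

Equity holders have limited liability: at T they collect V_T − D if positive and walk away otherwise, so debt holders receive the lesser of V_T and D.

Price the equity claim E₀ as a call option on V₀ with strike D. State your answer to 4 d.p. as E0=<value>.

d₁ = [ln(V₀/D) + (r + σ²/2)T] / (σ√T)
   = [ln(320.2433/210.0538) + (0.0187 + 0.5·0.4766²)·2.4129] / (0.4766·√2.4129)
   = [0.421717 + 0.319163] / 0.740327 = 1.000748
d₂ = d₁ − σ√T = 1.000748 − 0.740327 = 0.260421
N(d₁) = 0.841526,  N(d₂) = 0.602730,  e^(−rT) = 0.955882
E₀ = V₀·N(d₁) − D·e^(−rT)·N(d₂)
   = 320.2433·0.841526 − 210.0538·0.955882·0.602730 = 148.472793

E0=148.4728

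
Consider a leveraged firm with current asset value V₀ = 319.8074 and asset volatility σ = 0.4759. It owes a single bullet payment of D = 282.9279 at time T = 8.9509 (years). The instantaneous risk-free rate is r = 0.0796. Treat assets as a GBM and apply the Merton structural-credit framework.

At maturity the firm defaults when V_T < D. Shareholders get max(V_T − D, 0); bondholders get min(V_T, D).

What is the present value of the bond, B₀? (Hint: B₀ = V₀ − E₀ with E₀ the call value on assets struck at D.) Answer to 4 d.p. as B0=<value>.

B0=93.4988

d₁ = [ln(V₀/D) + (r + σ²/2)T] / (σ√T)
   = [ln(319.8074/282.9279) + (0.0796 + 0.5·0.4759²)·8.9509] / (0.4759·√8.9509)
   = [0.122527 + 1.726095] / 1.423800 = 1.298372
d₂ = d₁ − σ√T = 1.298372 − 1.423800 = -0.125428
N(d₁) = 0.902920,  N(d₂) = 0.450092,  e^(−rT) = 0.490421
E₀ = V₀·N(d₁) − D·e^(−rT)·N(d₂)
   = 319.8074·0.902920 − 282.9279·0.490421·0.450092 = 226.308602
B₀ = V₀ − E₀ = 319.8074 − 226.308602 = 93.498798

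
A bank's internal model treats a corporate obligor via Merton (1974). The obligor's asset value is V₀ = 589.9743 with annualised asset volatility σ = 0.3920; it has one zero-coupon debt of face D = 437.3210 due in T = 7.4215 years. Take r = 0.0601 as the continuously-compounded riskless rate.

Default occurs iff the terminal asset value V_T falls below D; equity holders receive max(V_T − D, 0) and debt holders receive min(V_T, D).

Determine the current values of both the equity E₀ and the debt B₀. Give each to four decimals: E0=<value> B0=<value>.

d₁ = [ln(V₀/D) + (r + σ²/2)T] / (σ√T)
   = [ln(589.9743/437.3210) + (0.0601 + 0.5·0.3920²)·7.4215] / (0.3920·√7.4215)
   = [0.299411 + 1.016241] / 1.067903 = 1.231996
d₂ = d₁ − σ√T = 1.231996 − 1.067903 = 0.164093
N(d₁) = 0.891025,  N(d₂) = 0.565171,  e^(−rT) = 0.640163
E₀ = V₀·N(d₁) − D·e^(−rT)·N(d₂)
   = 589.9743·0.891025 − 437.3210·0.640163·0.565171 = 367.458231
B₀ = V₀ − E₀ = 589.9743 − 367.458231 = 222.516069

E0=367.4582 B0=222.5161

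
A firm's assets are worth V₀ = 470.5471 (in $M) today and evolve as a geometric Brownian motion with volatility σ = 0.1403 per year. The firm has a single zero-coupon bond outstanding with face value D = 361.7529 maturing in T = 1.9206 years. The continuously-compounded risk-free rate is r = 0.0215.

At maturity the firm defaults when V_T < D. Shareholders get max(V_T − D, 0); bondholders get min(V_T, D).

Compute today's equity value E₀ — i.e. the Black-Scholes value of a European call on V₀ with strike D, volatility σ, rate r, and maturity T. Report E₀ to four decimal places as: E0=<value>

d₁ = [ln(V₀/D) + (r + σ²/2)T] / (σ√T)
   = [ln(470.5471/361.7529) + (0.0215 + 0.5·0.1403²)·1.9206] / (0.1403·√1.9206)
   = [0.262935 + 0.060196] / 0.194436 = 1.661887
d₂ = d₁ − σ√T = 1.661887 − 0.194436 = 1.467451
N(d₁) = 0.951732,  N(d₂) = 0.928873,  e^(−rT) = 0.959548
E₀ = V₀·N(d₁) − D·e^(−rT)·N(d₂)
   = 470.5471·0.951732 − 361.7529·0.959548·0.928873 = 125.405020

E0=125.4050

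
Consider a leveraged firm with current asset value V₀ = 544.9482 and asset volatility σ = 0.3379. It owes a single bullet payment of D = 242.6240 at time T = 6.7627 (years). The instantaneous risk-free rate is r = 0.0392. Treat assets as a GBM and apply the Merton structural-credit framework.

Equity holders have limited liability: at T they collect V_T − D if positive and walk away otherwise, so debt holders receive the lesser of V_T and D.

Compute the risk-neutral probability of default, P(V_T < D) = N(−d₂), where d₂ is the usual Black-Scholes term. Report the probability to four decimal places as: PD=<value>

d₁ = [ln(V₀/D) + (r + σ²/2)T] / (σ√T)
   = [ln(544.9482/242.6240) + (0.0392 + 0.5·0.3379²)·6.7627] / (0.3379·√6.7627)
   = [0.809178 + 0.651168] / 0.878715 = 1.661910
d₂ = d₁ − σ√T = 1.661910 − 0.878715 = 0.783195
risk-neutral PD = N(−d₂) = N(-0.783195) = 0.216756

PD=0.2168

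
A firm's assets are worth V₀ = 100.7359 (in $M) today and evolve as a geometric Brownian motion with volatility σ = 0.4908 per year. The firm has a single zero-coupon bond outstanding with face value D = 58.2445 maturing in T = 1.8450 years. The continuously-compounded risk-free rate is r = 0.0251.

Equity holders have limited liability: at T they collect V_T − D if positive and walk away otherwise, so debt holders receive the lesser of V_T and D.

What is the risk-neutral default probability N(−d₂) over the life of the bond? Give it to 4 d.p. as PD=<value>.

PD=0.2884

d₁ = [ln(V₀/D) + (r + σ²/2)T] / (σ√T)
   = [ln(100.7359/58.2445) + (0.0251 + 0.5·0.4908²)·1.8450] / (0.4908·√1.8450)
   = [0.547853 + 0.268526] / 0.666657 = 1.224584
d₂ = d₁ − σ√T = 1.224584 − 0.666657 = 0.557927
risk-neutral PD = N(−d₂) = N(-0.557927) = 0.288447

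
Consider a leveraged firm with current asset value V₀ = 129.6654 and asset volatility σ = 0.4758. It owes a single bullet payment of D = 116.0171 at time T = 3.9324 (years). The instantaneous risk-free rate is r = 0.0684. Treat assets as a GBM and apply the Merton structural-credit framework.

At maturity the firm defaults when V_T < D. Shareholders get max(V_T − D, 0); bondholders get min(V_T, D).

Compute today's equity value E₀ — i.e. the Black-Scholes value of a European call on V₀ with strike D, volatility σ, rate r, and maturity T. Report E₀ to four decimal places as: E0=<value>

d₁ = [ln(V₀/D) + (r + σ²/2)T] / (σ√T)
   = [ln(129.6654/116.0171) + (0.0684 + 0.5·0.4758²)·3.9324] / (0.4758·√3.9324)
   = [0.111220 + 0.714096] / 0.943525 = 0.874715
d₂ = d₁ − σ√T = 0.874715 − 0.943525 = -0.068810
N(d₁) = 0.809136,  N(d₂) = 0.472571,  e^(−rT) = 0.764161
E₀ = V₀·N(d₁) − D·e^(−rT)·N(d₂)
   = 129.6654·0.809136 − 116.0171·0.764161·0.472571 = 63.020760

E0=63.0208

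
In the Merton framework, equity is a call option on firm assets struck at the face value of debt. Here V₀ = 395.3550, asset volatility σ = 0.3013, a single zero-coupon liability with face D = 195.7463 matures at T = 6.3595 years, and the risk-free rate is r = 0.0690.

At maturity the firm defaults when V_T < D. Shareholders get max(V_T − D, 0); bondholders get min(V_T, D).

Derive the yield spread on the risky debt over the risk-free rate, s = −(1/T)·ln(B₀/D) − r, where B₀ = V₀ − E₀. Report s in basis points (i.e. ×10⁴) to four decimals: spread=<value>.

d₁ = [ln(V₀/D) + (r + σ²/2)T] / (σ√T)
   = [ln(395.3550/195.7463) + (0.0690 + 0.5·0.3013²)·6.3595] / (0.3013·√6.3595)
   = [0.702965 + 0.727469] / 0.759820 = 1.882595
d₂ = d₁ − σ√T = 1.882595 − 0.759820 = 1.122776
N(d₁) = 0.970122,  N(d₂) = 0.869234,  e^(−rT) = 0.644806
E₀ = V₀·N(d₁) − D·e^(−rT)·N(d₂)
   = 395.3550·0.970122 − 195.7463·0.644806·0.869234 = 273.829443
B₀ = V₀ − E₀ = 395.3550 − 273.829443 = 121.525557
spread = −(1/T)·ln(B₀/D) − r = −(1/6.3595)·ln(121.525557/195.7463) − 0.0690 = 0.00595791
in basis points: 0.00595791 × 10⁴ = 59.5791 bp

spread=59.5791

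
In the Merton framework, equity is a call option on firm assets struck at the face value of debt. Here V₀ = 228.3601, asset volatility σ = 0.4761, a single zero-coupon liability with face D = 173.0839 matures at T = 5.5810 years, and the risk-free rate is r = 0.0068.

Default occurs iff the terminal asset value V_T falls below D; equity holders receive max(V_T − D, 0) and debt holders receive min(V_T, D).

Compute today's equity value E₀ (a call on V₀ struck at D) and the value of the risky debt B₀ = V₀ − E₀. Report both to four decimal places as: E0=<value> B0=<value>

E0=117.9423 B0=110.4178

d₁ = [ln(V₀/D) + (r + σ²/2)T] / (σ√T)
   = [ln(228.3601/173.0839) + (0.0068 + 0.5·0.4761²)·5.5810] / (0.4761·√5.5810)
   = [0.277147 + 0.670477] / 1.124745 = 0.842523
d₂ = d₁ − σ√T = 0.842523 − 1.124745 = -0.282222
N(d₁) = 0.800252,  N(d₂) = 0.388887,  e^(−rT) = 0.962760
E₀ = V₀·N(d₁) − D·e^(−rT)·N(d₂)
   = 228.3601·0.800252 − 173.0839·0.962760·0.388887 = 117.942317
B₀ = V₀ − E₀ = 228.3601 − 117.942317 = 110.417783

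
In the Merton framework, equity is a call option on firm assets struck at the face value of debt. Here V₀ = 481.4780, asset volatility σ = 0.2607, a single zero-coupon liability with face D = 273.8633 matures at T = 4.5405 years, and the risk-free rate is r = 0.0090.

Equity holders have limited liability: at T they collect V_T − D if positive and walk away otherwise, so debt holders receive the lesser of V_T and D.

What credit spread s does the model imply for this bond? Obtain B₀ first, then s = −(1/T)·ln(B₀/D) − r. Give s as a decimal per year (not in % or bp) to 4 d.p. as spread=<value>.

d₁ = [ln(V₀/D) + (r + σ²/2)T] / (σ√T)
   = [ln(481.4780/273.8633) + (0.0090 + 0.5·0.2607²)·4.5405] / (0.2607·√4.5405)
   = [0.564231 + 0.195161] / 0.555511 = 1.367015
d₂ = d₁ − σ√T = 1.367015 − 0.555511 = 0.811504
N(d₁) = 0.914190,  N(d₂) = 0.791462,  e^(−rT) = 0.959959
E₀ = V₀·N(d₁) − D·e^(−rT)·N(d₂)
   = 481.4780·0.914190 − 273.8633·0.959959·0.791462 = 232.088832
B₀ = V₀ − E₀ = 481.4780 − 232.088832 = 249.389168
spread = −(1/T)·ln(B₀/D) − r = −(1/4.5405)·ln(249.389168/273.8633) − 0.0090 = 0.01161766

spread=0.0116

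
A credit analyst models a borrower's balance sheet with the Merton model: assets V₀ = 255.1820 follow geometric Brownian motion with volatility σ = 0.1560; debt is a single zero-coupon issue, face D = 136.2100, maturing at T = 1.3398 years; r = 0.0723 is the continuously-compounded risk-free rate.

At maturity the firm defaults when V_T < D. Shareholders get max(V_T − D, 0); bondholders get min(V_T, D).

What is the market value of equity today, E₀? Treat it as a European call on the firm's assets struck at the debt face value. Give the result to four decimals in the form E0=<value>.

d₁ = [ln(V₀/D) + (r + σ²/2)T] / (σ√T)
   = [ln(255.1820/136.2100) + (0.0723 + 0.5·0.1560²)·1.3398] / (0.1560·√1.3398)
   = [0.627779 + 0.113170] / 0.180570 = 4.103401
d₂ = d₁ − σ√T = 4.103401 − 0.180570 = 3.922832
N(d₁) = 0.999980,  N(d₂) = 0.999956,  e^(−rT) = 0.907676
E₀ = V₀·N(d₁) − D·e^(−rT)·N(d₂)
   = 255.1820·0.999980 − 136.2100·0.907676·0.999956 = 131.547636

E0=131.5476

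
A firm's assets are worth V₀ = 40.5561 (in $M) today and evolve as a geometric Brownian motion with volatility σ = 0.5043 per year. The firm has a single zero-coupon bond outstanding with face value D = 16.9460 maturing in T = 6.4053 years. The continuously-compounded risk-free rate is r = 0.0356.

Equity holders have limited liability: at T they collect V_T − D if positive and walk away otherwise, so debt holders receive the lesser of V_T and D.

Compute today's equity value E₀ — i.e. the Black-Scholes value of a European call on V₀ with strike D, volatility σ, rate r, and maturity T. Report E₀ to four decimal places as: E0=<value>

E0=29.9074

d₁ = [ln(V₀/D) + (r + σ²/2)T] / (σ√T)
   = [ln(40.5561/16.9460) + (0.0356 + 0.5·0.5043²)·6.4053] / (0.5043·√6.4053)
   = [0.872654 + 1.042522] / 1.276317 = 1.500548
d₂ = d₁ − σ√T = 1.500548 − 1.276317 = 0.224231
N(d₁) = 0.933264,  N(d₂) = 0.588711,  e^(−rT) = 0.796101
E₀ = V₀·N(d₁) − D·e^(−rT)·N(d₂)
   = 40.5561·0.933264 − 16.9460·0.796101·0.588711 = 29.907393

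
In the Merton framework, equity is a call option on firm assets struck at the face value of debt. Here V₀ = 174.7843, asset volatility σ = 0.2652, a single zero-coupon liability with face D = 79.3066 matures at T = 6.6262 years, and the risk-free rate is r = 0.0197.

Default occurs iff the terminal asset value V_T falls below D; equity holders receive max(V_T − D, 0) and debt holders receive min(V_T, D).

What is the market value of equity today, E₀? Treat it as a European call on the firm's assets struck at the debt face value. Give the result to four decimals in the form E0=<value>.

d₁ = [ln(V₀/D) + (r + σ²/2)T] / (σ√T)
   = [ln(174.7843/79.3066) + (0.0197 + 0.5·0.2652²)·6.6262] / (0.2652·√6.6262)
   = [0.790231 + 0.363550] / 0.682662 = 1.690120
d₂ = d₁ − σ√T = 1.690120 − 0.682662 = 1.007458
N(d₁) = 0.954498,  N(d₂) = 0.843143,  e^(−rT) = 0.877625
E₀ = V₀·N(d₁) − D·e^(−rT)·N(d₂)
   = 174.7843·0.954498 − 79.3066·0.877625·0.843143 = 108.147240

E0=108.1472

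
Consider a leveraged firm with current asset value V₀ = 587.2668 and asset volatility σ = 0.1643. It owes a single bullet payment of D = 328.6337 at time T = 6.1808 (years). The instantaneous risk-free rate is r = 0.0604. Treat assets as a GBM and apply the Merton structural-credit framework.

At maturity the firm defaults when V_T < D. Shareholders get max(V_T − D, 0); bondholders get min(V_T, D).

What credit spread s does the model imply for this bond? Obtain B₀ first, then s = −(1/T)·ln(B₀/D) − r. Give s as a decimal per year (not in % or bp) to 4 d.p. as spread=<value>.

spread=0.0003

d₁ = [ln(V₀/D) + (r + σ²/2)T] / (σ√T)
   = [ln(587.2668/328.6337) + (0.0604 + 0.5·0.1643²)·6.1808] / (0.1643·√6.1808)
   = [0.580535 + 0.456744] / 0.408470 = 2.539428
d₂ = d₁ − σ√T = 2.539428 − 0.408470 = 2.130958
N(d₁) = 0.994448,  N(d₂) = 0.983454,  e^(−rT) = 0.688445
E₀ = V₀·N(d₁) − D·e^(−rT)·N(d₂)
   = 587.2668·0.994448 − 328.6337·0.688445·0.983454 = 361.503887
B₀ = V₀ − E₀ = 587.2668 − 361.503887 = 225.762913
spread = −(1/T)·ln(B₀/D) − r = −(1/6.1808)·ln(225.762913/328.6337) − 0.0604 = 0.00034592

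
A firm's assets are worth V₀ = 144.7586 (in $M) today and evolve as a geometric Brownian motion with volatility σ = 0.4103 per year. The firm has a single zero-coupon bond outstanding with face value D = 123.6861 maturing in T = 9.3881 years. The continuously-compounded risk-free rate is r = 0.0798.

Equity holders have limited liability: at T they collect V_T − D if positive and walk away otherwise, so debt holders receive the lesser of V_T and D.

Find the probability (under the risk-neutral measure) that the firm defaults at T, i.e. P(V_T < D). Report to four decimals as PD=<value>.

d₁ = [ln(V₀/D) + (r + σ²/2)T] / (σ√T)
   = [ln(144.7586/123.6861) + (0.0798 + 0.5·0.4103²)·9.3881] / (0.4103·√9.3881)
   = [0.157321 + 1.539395] / 1.257159 = 1.349643
d₂ = d₁ − σ√T = 1.349643 − 1.257159 = 0.092483
risk-neutral PD = N(−d₂) = N(-0.092483) = 0.463157

PD=0.4632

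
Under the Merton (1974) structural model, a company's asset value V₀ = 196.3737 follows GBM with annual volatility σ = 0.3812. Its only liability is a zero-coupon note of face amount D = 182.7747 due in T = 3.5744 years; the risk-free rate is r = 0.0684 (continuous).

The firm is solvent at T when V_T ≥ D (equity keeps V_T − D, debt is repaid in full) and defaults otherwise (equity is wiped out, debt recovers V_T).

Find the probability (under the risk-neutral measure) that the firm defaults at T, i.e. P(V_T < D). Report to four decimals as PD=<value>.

d₁ = [ln(V₀/D) + (r + σ²/2)T] / (σ√T)
   = [ln(196.3737/182.7747) + (0.0684 + 0.5·0.3812²)·3.5744] / (0.3812·√3.5744)
   = [0.071765 + 0.504193] / 0.720700 = 0.799165
d₂ = d₁ − σ√T = 0.799165 − 0.720700 = 0.078465
risk-neutral PD = N(−d₂) = N(-0.078465) = 0.468729

PD=0.4687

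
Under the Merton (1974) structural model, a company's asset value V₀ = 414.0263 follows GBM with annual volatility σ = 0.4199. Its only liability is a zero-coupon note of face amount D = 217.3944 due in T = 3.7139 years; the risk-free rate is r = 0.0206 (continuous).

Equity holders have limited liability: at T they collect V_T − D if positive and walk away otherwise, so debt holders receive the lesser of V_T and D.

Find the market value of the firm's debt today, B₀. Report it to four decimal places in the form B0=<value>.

d₁ = [ln(V₀/D) + (r + σ²/2)T] / (σ√T)
   = [ln(414.0263/217.3944) + (0.0206 + 0.5·0.4199²)·3.7139] / (0.4199·√3.7139)
   = [0.644216 + 0.403916] / 0.809210 = 1.295255
d₂ = d₁ − σ√T = 1.295255 − 0.809210 = 0.486045
N(d₁) = 0.902384,  N(d₂) = 0.686533,  e^(−rT) = 0.926347
E₀ = V₀·N(d₁) − D·e^(−rT)·N(d₂)
   = 414.0263·0.902384 − 217.3944·0.926347·0.686533 = 235.354902
B₀ = V₀ − E₀ = 414.0263 − 235.354902 = 178.671398

B0=178.6714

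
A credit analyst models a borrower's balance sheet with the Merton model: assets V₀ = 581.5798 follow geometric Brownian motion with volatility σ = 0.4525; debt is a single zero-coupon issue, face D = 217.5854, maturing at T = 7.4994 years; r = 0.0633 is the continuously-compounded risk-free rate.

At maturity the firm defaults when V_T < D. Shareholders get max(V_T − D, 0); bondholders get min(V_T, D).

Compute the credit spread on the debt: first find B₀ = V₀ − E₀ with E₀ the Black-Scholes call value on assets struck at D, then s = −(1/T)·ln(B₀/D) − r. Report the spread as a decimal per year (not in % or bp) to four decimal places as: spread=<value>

spread=0.0190

d₁ = [ln(V₀/D) + (r + σ²/2)T] / (σ√T)
   = [ln(581.5798/217.5854) + (0.0633 + 0.5·0.4525²)·7.4994] / (0.4525·√7.4994)
   = [0.983157 + 1.242487] / 1.239173 = 1.796072
d₂ = d₁ − σ√T = 1.796072 − 1.239173 = 0.556899
N(d₁) = 0.963758,  N(d₂) = 0.711202,  e^(−rT) = 0.622064
E₀ = V₀·N(d₁) − D·e^(−rT)·N(d₂)
   = 581.5798·0.963758 − 217.5854·0.622064·0.711202 = 464.239801
B₀ = V₀ − E₀ = 581.5798 − 464.239801 = 117.339999
spread = −(1/T)·ln(B₀/D) − r = −(1/7.4994)·ln(117.339999/217.5854) − 0.0633 = 0.01904202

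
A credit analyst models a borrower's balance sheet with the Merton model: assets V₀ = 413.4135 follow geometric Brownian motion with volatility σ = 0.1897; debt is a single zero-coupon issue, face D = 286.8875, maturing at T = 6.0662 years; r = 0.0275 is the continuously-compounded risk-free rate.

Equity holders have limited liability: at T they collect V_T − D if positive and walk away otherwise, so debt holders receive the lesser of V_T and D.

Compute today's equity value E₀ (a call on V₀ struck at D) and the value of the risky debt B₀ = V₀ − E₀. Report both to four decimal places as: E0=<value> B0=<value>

d₁ = [ln(V₀/D) + (r + σ²/2)T] / (σ√T)
   = [ln(413.4135/286.8875) + (0.0275 + 0.5·0.1897²)·6.0662] / (0.1897·√6.0662)
   = [0.365358 + 0.275970] / 0.467225 = 1.372633
d₂ = d₁ − σ√T = 1.372633 − 0.467225 = 0.905409
N(d₁) = 0.915067,  N(d₂) = 0.817376,  e^(−rT) = 0.846352
E₀ = V₀·N(d₁) − D·e^(−rT)·N(d₂)
   = 413.4135·0.915067 − 286.8875·0.846352·0.817376 = 179.835921
B₀ = V₀ − E₀ = 413.4135 − 179.835921 = 233.577579

E0=179.8359 B0=233.5776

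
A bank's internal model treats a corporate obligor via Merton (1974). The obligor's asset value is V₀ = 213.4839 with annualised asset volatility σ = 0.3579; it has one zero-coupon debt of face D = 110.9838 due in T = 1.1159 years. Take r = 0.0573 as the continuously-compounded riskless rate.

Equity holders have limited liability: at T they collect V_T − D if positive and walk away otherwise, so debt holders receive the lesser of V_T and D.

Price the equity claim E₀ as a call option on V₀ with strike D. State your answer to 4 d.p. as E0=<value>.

E0=109.9898

d₁ = [ln(V₀/D) + (r + σ²/2)T] / (σ√T)
   = [ln(213.4839/110.9838) + (0.0573 + 0.5·0.3579²)·1.1159] / (0.3579·√1.1159)
   = [0.654177 + 0.135410] / 0.378072 = 2.088459
d₂ = d₁ − σ√T = 2.088459 − 0.378072 = 1.710387
N(d₁) = 0.981622,  N(d₂) = 0.956403,  e^(−rT) = 0.938060
E₀ = V₀·N(d₁) − D·e^(−rT)·N(d₂)
   = 213.4839·0.981622 − 110.9838·0.938060·0.956403 = 109.989828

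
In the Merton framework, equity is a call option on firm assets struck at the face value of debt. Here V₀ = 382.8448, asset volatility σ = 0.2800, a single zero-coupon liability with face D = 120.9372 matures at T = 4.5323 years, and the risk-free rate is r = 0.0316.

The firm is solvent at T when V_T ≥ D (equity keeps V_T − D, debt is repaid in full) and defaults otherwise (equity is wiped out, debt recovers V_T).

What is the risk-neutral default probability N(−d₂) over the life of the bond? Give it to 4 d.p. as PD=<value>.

d₁ = [ln(V₀/D) + (r + σ²/2)T] / (σ√T)
   = [ln(382.8448/120.9372) + (0.0316 + 0.5·0.2800²)·4.5323] / (0.2800·√4.5323)
   = [1.152358 + 0.320887] / 0.596098 = 2.471483
d₂ = d₁ − σ√T = 2.471483 − 0.596098 = 1.875386
risk-neutral PD = N(−d₂) = N(-1.875386) = 0.030370

PD=0.0304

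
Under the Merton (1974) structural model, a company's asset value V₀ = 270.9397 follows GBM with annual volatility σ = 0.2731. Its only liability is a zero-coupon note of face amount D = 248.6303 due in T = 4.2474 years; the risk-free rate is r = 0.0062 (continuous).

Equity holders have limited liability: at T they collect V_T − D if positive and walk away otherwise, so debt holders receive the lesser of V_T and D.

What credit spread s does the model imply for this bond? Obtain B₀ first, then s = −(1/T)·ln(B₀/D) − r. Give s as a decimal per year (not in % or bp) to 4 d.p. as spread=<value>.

d₁ = [ln(V₀/D) + (r + σ²/2)T] / (σ√T)
   = [ln(270.9397/248.6303) + (0.0062 + 0.5·0.2731²)·4.2474] / (0.2731·√4.2474)
   = [0.085929 + 0.184727] / 0.562838 = 0.480878
d₂ = d₁ − σ√T = 0.480878 − 0.562838 = -0.081960
N(d₁) = 0.684698,  N(d₂) = 0.467339,  e^(−rT) = 0.974010
E₀ = V₀·N(d₁) − D·e^(−rT)·N(d₂)
   = 270.9397·0.684698 − 248.6303·0.974010·0.467339 = 72.337181
B₀ = V₀ − E₀ = 270.9397 − 72.337181 = 198.602519
spread = −(1/T)·ln(B₀/D) − r = −(1/4.2474)·ln(198.602519/248.6303) − 0.0062 = 0.04669392

spread=0.0467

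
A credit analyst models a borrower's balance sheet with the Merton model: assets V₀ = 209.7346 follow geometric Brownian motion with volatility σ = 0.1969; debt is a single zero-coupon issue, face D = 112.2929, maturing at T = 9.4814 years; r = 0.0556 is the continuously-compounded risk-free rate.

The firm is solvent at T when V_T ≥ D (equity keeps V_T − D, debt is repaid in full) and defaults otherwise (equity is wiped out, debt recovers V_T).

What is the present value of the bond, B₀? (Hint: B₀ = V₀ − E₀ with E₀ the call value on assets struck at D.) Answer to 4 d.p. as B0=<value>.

B0=65.5210

d₁ = [ln(V₀/D) + (r + σ²/2)T] / (σ√T)
   = [ln(209.7346/112.2929) + (0.0556 + 0.5·0.1969²)·9.4814] / (0.1969·√9.4814)
   = [0.624732 + 0.710961] / 0.606292 = 2.203052
d₂ = d₁ − σ√T = 2.203052 − 0.606292 = 1.596760
N(d₁) = 0.986204,  N(d₂) = 0.944840,  e^(−rT) = 0.590276
E₀ = V₀·N(d₁) − D·e^(−rT)·N(d₂)
   = 209.7346·0.986204 − 112.2929·0.590276·0.944840 = 144.213633
B₀ = V₀ − E₀ = 209.7346 − 144.213633 = 65.520967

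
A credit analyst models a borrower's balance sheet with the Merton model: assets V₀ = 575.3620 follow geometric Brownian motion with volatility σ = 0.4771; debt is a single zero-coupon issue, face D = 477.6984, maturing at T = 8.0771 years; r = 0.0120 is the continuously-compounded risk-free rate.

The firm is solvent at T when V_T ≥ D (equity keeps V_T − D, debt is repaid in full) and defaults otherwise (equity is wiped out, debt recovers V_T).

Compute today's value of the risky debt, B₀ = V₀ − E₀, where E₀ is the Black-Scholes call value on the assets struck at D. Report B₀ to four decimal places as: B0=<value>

B0=246.4548

d₁ = [ln(V₀/D) + (r + σ²/2)T] / (σ√T)
   = [ln(575.3620/477.6984) + (0.0120 + 0.5·0.4771²)·8.0771] / (0.4771·√8.0771)
   = [0.186020 + 1.016198] / 1.355930 = 0.886637
d₂ = d₁ − σ√T = 0.886637 − 1.355930 = -0.469292
N(d₁) = 0.812363,  N(d₂) = 0.319430,  e^(−rT) = 0.907624
E₀ = V₀·N(d₁) − D·e^(−rT)·N(d₂)
   = 575.3620·0.812363 − 477.6984·0.907624·0.319430 = 328.907169
B₀ = V₀ − E₀ = 575.3620 − 328.907169 = 246.454831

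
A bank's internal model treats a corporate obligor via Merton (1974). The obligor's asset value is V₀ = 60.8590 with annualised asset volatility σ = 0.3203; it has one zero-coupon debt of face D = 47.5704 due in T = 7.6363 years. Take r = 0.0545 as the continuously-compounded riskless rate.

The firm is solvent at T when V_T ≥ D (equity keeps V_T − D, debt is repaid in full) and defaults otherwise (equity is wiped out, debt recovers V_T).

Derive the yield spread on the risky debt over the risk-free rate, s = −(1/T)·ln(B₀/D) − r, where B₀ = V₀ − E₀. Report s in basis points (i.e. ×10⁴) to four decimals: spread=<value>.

spread=217.8216

d₁ = [ln(V₀/D) + (r + σ²/2)T] / (σ√T)
   = [ln(60.8590/47.5704) + (0.0545 + 0.5·0.3203²)·7.6363] / (0.3203·√7.6363)
   = [0.246349 + 0.807890] / 0.885112 = 1.191080
d₂ = d₁ − σ√T = 1.191080 − 0.885112 = 0.305967
N(d₁) = 0.883189,  N(d₂) = 0.620185,  e^(−rT) = 0.659563
E₀ = V₀·N(d₁) − D·e^(−rT)·N(d₂)
   = 60.8590·0.883189 − 47.5704·0.659563·0.620185 = 34.291271
B₀ = V₀ − E₀ = 60.8590 − 34.291271 = 26.567729
spread = −(1/T)·ln(B₀/D) − r = −(1/7.6363)·ln(26.567729/47.5704) − 0.0545 = 0.02178216
in basis points: 0.02178216 × 10⁴ = 217.8216 bp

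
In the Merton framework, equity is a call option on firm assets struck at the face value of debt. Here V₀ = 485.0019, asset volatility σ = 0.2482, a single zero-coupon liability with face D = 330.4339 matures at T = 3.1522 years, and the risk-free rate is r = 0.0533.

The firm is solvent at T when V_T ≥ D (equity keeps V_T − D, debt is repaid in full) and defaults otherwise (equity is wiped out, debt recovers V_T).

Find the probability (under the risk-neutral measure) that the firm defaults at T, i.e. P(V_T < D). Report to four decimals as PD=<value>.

PD=0.1511

d₁ = [ln(V₀/D) + (r + σ²/2)T] / (σ√T)
   = [ln(485.0019/330.4339) + (0.0533 + 0.5·0.2482²)·3.1522] / (0.2482·√3.1522)
   = [0.383746 + 0.265105] / 0.440665 = 1.472436
d₂ = d₁ − σ√T = 1.472436 − 0.440665 = 1.031771
risk-neutral PD = N(−d₂) = N(-1.031771) = 0.151090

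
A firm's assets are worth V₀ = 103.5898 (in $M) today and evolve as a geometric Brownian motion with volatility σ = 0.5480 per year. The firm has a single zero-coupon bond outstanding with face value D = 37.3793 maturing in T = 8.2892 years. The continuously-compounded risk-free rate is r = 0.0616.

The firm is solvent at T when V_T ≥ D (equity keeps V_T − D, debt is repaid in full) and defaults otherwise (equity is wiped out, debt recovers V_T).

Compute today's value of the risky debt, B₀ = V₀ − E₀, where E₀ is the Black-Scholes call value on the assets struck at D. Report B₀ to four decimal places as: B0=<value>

B0=16.8993

d₁ = [ln(V₀/D) + (r + σ²/2)T] / (σ√T)
   = [ln(103.5898/37.3793) + (0.0616 + 0.5·0.5480²)·8.2892] / (0.5480·√8.2892)
   = [1.019322 + 1.755255] / 1.577745 = 1.758571
d₂ = d₁ − σ√T = 1.758571 − 1.577745 = 0.180825
N(d₁) = 0.960675,  N(d₂) = 0.571748,  e^(−rT) = 0.600127
E₀ = V₀·N(d₁) − D·e^(−rT)·N(d₂)
   = 103.5898·0.960675 − 37.3793·0.600127·0.571748 = 86.690485
B₀ = V₀ − E₀ = 103.5898 − 86.690485 = 16.899315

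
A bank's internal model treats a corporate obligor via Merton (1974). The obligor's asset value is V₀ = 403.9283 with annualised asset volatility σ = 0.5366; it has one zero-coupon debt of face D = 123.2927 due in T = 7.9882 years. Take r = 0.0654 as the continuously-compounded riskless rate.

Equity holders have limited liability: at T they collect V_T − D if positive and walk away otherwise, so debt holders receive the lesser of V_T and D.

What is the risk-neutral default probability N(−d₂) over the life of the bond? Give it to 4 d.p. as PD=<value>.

d₁ = [ln(V₀/D) + (r + σ²/2)T] / (σ√T)
   = [ln(403.9283/123.2927) + (0.0654 + 0.5·0.5366²)·7.9882] / (0.5366·√7.9882)
   = [1.186676 + 1.672488] / 1.516614 = 1.885228
d₂ = d₁ − σ√T = 1.885228 − 1.516614 = 0.368614
risk-neutral PD = N(−d₂) = N(-0.368614) = 0.356208

PD=0.3562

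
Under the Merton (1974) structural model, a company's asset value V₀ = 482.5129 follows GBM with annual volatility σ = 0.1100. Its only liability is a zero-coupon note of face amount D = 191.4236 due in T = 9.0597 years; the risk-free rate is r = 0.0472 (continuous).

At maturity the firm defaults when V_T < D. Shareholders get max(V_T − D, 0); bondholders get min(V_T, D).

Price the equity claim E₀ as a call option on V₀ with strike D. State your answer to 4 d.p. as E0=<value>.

d₁ = [ln(V₀/D) + (r + σ²/2)T] / (σ√T)
   = [ln(482.5129/191.4236) + (0.0472 + 0.5·0.1100²)·9.0597] / (0.1100·√9.0597)
   = [0.924519 + 0.482429] / 0.331093 = 4.249408
d₂ = d₁ − σ√T = 4.249408 − 0.331093 = 3.918315
N(d₁) = 0.999989,  N(d₂) = 0.999955,  e^(−rT) = 0.652061
E₀ = V₀·N(d₁) − D·e^(−rT)·N(d₂)
   = 482.5129·0.999989 − 191.4236·0.652061·0.999955 = 357.693515

E0=357.6935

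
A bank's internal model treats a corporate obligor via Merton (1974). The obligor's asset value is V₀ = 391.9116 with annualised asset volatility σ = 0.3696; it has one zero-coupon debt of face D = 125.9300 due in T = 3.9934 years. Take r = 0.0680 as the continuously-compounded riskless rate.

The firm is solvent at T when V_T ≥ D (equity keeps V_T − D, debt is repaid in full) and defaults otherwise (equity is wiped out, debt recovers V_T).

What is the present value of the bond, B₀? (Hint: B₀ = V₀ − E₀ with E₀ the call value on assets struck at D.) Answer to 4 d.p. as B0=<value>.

d₁ = [ln(V₀/D) + (r + σ²/2)T] / (σ√T)
   = [ln(391.9116/125.9300) + (0.0680 + 0.5·0.3696²)·3.9934] / (0.3696·√3.9934)
   = [1.135310 + 0.544309] / 0.738590 = 2.274089
d₂ = d₁ − σ√T = 2.274089 − 0.738590 = 1.535499
N(d₁) = 0.988520,  N(d₂) = 0.937669,  e^(−rT) = 0.762196
E₀ = V₀·N(d₁) − D·e^(−rT)·N(d₂)
   = 391.9116·0.988520 − 125.9300·0.762196·0.937669 = 297.411661
B₀ = V₀ − E₀ = 391.9116 − 297.411661 = 94.499939

B0=94.4999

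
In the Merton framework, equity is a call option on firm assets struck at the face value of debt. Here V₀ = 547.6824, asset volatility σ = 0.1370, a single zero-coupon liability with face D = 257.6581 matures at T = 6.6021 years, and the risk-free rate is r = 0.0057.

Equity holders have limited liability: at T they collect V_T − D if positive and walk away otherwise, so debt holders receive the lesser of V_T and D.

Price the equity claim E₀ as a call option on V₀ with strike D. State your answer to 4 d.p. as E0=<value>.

d₁ = [ln(V₀/D) + (r + σ²/2)T] / (σ√T)
   = [ln(547.6824/257.6581) + (0.0057 + 0.5·0.1370²)·6.6021] / (0.1370·√6.6021)
   = [0.754062 + 0.099589] / 0.352015 = 2.425040
d₂ = d₁ − σ√T = 2.425040 − 0.352015 = 2.073025
N(d₁) = 0.992347,  N(d₂) = 0.980915,  e^(−rT) = 0.963067
E₀ = V₀·N(d₁) − D·e^(−rT)·N(d₂)
   = 547.6824·0.992347 − 257.6581·0.963067·0.980915 = 300.084491

E0=300.0845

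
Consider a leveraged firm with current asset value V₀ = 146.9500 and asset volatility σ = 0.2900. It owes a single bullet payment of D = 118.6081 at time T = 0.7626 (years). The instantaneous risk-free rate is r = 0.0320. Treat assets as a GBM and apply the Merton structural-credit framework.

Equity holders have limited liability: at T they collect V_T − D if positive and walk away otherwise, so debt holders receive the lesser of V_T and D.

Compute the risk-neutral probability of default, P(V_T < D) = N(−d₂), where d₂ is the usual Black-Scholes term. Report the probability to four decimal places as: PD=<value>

d₁ = [ln(V₀/D) + (r + σ²/2)T] / (σ√T)
   = [ln(146.9500/118.6081) + (0.0320 + 0.5·0.2900²)·0.7626] / (0.2900·√0.7626)
   = [0.214268 + 0.056471] / 0.253248 = 1.069062
d₂ = d₁ − σ√T = 1.069062 − 0.253248 = 0.815814
risk-neutral PD = N(−d₂) = N(-0.815814) = 0.207303

PD=0.2073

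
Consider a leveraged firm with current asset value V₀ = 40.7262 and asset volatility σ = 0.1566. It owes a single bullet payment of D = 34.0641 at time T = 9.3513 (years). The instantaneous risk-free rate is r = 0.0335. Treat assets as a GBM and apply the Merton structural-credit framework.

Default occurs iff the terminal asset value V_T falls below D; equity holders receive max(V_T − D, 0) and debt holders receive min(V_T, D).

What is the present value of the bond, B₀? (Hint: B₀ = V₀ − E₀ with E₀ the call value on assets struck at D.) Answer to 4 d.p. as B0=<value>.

B0=23.7184

d₁ = [ln(V₀/D) + (r + σ²/2)T] / (σ√T)
   = [ln(40.7262/34.0641) + (0.0335 + 0.5·0.1566²)·9.3513] / (0.1566·√9.3513)
   = [0.178628 + 0.427932] / 0.478881 = 1.266618
d₂ = d₁ − σ√T = 1.266618 − 0.478881 = 0.787737
N(d₁) = 0.897354,  N(d₂) = 0.784575,  e^(−rT) = 0.731054
E₀ = V₀·N(d₁) − D·e^(−rT)·N(d₂)
   = 40.7262·0.897354 − 34.0641·0.731054·0.784575 = 17.007807
B₀ = V₀ − E₀ = 40.7262 − 17.007807 = 23.718393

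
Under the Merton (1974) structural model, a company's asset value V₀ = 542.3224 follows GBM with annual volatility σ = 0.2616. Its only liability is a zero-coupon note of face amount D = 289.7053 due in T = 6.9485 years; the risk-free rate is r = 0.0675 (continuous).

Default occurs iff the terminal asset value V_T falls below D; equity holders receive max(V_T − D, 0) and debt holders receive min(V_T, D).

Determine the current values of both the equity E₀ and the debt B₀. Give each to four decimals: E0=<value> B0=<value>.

E0=366.0105 B0=176.3119

d₁ = [ln(V₀/D) + (r + σ²/2)T] / (σ√T)
   = [ln(542.3224/289.7053) + (0.0675 + 0.5·0.2616²)·6.9485] / (0.2616·√6.9485)
   = [0.626996 + 0.706783] / 0.689578 = 1.934197
d₂ = d₁ − σ√T = 1.934197 − 0.689578 = 1.244619
N(d₁) = 0.973456,  N(d₂) = 0.893364,  e^(−rT) = 0.625613
E₀ = V₀·N(d₁) − D·e^(−rT)·N(d₂)
   = 542.3224·0.973456 − 289.7053·0.625613·0.893364 = 366.010466
B₀ = V₀ − E₀ = 542.3224 − 366.010466 = 176.311934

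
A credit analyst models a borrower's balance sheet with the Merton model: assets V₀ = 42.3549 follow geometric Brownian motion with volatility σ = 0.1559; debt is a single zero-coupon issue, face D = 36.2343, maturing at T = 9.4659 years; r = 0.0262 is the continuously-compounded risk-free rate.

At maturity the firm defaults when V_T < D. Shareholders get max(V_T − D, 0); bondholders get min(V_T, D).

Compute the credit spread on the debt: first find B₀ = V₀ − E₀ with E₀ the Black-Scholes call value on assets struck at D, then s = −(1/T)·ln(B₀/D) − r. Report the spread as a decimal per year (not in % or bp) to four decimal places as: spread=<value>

d₁ = [ln(V₀/D) + (r + σ²/2)T] / (σ√T)
   = [ln(42.3549/36.2343) + (0.0262 + 0.5·0.1559²)·9.4659] / (0.1559·√9.4659)
   = [0.156078 + 0.363040] / 0.479653 = 1.082278
d₂ = d₁ − σ√T = 1.082278 − 0.479653 = 0.602625
N(d₁) = 0.860436,  N(d₂) = 0.726621,  e^(−rT) = 0.780355
E₀ = V₀·N(d₁) − D·e^(−rT)·N(d₂)
   = 42.3549·0.860436 − 36.2343·0.780355·0.726621 = 15.898009
B₀ = V₀ − E₀ = 42.3549 − 15.898009 = 26.456891
spread = −(1/T)·ln(B₀/D) − r = −(1/9.4659)·ln(26.456891/36.2343) − 0.0262 = 0.00702341

spread=0.0070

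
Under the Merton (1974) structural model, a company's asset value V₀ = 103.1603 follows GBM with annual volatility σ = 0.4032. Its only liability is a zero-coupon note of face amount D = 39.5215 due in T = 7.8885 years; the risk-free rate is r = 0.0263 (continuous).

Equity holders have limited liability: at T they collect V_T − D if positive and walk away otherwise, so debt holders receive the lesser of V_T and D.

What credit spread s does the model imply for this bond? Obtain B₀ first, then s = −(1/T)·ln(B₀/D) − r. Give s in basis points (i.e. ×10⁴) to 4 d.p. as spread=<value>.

d₁ = [ln(V₀/D) + (r + σ²/2)T] / (σ√T)
   = [ln(103.1603/39.5215) + (0.0263 + 0.5·0.4032²)·7.8885] / (0.4032·√7.8885)
   = [0.959439 + 0.848685] / 1.132447 = 1.596653
d₂ = d₁ − σ√T = 1.596653 − 1.132447 = 0.464207
N(d₁) = 0.944828,  N(d₂) = 0.678750,  e^(−rT) = 0.812640
E₀ = V₀·N(d₁) − D·e^(−rT)·N(d₂)
   = 103.1603·0.944828 − 39.5215·0.812640·0.678750 = 75.669551
B₀ = V₀ − E₀ = 103.1603 − 75.669551 = 27.490749
spread = −(1/T)·ln(B₀/D) − r = −(1/7.8885)·ln(27.490749/39.5215) − 0.0263 = 0.01971575
in basis points: 0.01971575 × 10⁴ = 197.1575 bp

spread=197.1575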